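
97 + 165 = 262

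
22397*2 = 44794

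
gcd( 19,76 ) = 19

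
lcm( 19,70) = 1330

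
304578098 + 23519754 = 328097852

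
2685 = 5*537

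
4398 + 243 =4641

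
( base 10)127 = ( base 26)4n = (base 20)67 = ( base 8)177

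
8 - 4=4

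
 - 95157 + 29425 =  - 65732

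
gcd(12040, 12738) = 2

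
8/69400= 1/8675 = 0.00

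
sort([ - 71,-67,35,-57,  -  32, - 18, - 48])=[ - 71, - 67, - 57, - 48, - 32, -18, 35]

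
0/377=0 = 0.00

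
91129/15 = 6075 +4/15 = 6075.27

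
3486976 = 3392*1028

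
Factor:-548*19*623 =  - 2^2*7^1*19^1*89^1*137^1 = -6486676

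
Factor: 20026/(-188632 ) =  - 31/292 = -2^( - 2)*31^1*73^ ( - 1 )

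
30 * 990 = 29700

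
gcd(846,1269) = 423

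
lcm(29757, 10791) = 981981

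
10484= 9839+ 645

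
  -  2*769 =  - 1538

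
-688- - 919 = 231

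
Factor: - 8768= - 2^6* 137^1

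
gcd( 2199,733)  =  733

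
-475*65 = -30875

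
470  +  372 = 842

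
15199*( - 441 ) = -6702759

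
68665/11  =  6242 + 3/11 = 6242.27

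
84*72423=6083532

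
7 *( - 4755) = - 33285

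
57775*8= 462200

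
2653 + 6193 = 8846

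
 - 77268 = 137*( - 564)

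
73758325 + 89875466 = 163633791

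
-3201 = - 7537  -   - 4336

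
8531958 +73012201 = 81544159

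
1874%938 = 936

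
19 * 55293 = 1050567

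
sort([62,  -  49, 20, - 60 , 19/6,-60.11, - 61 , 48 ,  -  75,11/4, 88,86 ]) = [ - 75, - 61, - 60.11, - 60, - 49 , 11/4 , 19/6,20,48, 62 , 86,88 ] 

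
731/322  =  731/322 =2.27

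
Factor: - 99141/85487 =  - 3^1*7^1*4721^1*85487^ (-1)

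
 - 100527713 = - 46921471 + -53606242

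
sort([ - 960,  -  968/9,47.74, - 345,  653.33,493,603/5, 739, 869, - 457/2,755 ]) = [ - 960, - 345, - 457/2, - 968/9,47.74 , 603/5,493,653.33, 739,755  ,  869]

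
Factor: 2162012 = 2^2*41^1*13183^1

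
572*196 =112112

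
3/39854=3/39854  =  0.00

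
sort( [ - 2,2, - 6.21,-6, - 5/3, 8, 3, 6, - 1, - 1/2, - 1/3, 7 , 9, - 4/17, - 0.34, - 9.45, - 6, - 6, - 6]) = [ - 9.45 , - 6.21, - 6, - 6,-6,-6,-2, - 5/3, - 1, - 1/2, - 0.34, - 1/3, - 4/17, 2,3,6, 7 , 8,9] 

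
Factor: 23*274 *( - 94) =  - 592388 =- 2^2  *23^1 * 47^1  *  137^1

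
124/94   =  62/47 = 1.32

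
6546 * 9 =58914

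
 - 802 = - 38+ - 764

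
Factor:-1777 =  - 1777^1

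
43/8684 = 43/8684=0.00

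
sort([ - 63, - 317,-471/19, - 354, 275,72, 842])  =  [ - 354 , - 317 , - 63, - 471/19, 72, 275, 842]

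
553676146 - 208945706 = 344730440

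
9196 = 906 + 8290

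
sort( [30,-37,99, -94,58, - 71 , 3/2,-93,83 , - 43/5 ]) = [ - 94 ,- 93, - 71 , - 37, - 43/5,3/2 , 30, 58,83,99 ] 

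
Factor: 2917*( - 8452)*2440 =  - 60156940960=- 2^5*5^1*61^1*2113^1*2917^1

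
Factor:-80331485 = -5^1* 13^1* 239^1 * 5171^1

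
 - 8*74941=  - 599528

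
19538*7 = 136766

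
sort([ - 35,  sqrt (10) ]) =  [ - 35,sqrt(10)] 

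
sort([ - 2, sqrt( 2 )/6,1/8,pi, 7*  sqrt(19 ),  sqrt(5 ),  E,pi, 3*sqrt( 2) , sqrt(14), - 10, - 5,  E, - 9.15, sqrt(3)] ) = [ - 10, - 9.15, - 5,-2,1/8,sqrt ( 2 )/6,sqrt(3),  sqrt(5),E,E, pi, pi, sqrt(14),3*sqrt( 2 ),7*sqrt( 19 )]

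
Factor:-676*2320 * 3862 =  - 2^7 * 5^1*13^2*29^1 * 1931^1 = - 6056851840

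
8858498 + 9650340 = 18508838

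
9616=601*16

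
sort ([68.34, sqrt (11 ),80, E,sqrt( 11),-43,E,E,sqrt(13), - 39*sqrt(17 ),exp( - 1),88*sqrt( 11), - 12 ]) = [-39*sqrt(17),- 43, - 12,exp( - 1),E,E,E,sqrt( 11 ),sqrt (11 ), sqrt( 13 ),68.34 , 80, 88*sqrt(11)]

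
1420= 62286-60866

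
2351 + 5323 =7674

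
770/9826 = 385/4913 = 0.08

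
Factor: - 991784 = -2^3*123973^1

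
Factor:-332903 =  - 332903^1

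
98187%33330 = 31527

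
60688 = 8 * 7586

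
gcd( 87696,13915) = 1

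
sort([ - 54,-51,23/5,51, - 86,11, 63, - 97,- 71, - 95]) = [ - 97, - 95, - 86, - 71,-54, - 51,  23/5,11,51, 63 ] 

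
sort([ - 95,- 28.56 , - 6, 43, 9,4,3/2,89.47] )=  [  -  95 , - 28.56, -6,  3/2, 4, 9, 43, 89.47]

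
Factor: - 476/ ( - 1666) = 2^1*7^( -1) = 2/7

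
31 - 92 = -61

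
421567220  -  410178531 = 11388689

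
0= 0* ( - 7654) 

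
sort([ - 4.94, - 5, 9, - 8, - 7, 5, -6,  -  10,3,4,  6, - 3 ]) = [ - 10  ,  -  8, - 7 , - 6, - 5, - 4.94,-3,3,4,5, 6, 9]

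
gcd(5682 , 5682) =5682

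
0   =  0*76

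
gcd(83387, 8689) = 1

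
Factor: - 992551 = - 7^1*141793^1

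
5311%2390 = 531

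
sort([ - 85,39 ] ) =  [ - 85,39] 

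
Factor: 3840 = 2^8*3^1*5^1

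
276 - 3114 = -2838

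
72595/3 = 72595/3 = 24198.33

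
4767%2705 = 2062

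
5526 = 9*614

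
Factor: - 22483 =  - 22483^1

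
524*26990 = 14142760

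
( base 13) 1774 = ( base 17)C07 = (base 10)3475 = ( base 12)2017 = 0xd93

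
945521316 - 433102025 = 512419291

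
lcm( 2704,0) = 0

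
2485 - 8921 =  - 6436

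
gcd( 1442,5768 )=1442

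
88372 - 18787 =69585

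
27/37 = 27/37 = 0.73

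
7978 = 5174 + 2804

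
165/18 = 9 + 1/6 = 9.17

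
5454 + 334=5788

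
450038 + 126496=576534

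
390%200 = 190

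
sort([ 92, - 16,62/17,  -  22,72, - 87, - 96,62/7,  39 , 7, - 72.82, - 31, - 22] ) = [ - 96, - 87, - 72.82, - 31, - 22,- 22, - 16,62/17,7,62/7,39,72, 92 ] 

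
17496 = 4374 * 4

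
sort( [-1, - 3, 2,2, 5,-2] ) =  [ - 3,-2, - 1,2,2,  5]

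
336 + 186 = 522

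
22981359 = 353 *65103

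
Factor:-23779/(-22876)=2^ ( - 2 )*19^(-1)*79^1 = 79/76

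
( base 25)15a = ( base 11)631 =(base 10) 760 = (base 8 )1370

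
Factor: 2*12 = 2^3*3^1 = 24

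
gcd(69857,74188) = 1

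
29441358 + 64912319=94353677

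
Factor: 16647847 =16647847^1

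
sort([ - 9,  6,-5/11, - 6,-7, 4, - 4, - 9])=[ - 9, - 9, - 7, - 6 , - 4, - 5/11,4,  6]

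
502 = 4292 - 3790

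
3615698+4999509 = 8615207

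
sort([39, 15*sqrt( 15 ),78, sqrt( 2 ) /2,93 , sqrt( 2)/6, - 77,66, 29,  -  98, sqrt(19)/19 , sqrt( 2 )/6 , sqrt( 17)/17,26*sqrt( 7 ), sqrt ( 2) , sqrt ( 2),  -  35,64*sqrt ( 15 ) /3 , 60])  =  [ - 98, - 77,  -  35 , sqrt(19) /19, sqrt( 2 )/6  ,  sqrt(2 ) /6,sqrt(17 ) /17,sqrt( 2)/2 , sqrt(  2),  sqrt (2) , 29, 39 , 15*sqrt( 15) , 60 , 66, 26*sqrt( 7) , 78 , 64 * sqrt (15 ) /3 , 93]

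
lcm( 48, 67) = 3216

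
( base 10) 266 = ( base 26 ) A6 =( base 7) 530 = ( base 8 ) 412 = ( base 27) 9n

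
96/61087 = 96/61087 = 0.00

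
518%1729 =518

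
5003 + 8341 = 13344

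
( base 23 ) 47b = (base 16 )8F0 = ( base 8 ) 4360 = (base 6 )14332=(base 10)2288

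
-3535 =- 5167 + 1632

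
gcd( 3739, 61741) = 1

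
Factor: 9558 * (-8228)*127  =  -2^3*3^4*11^2*17^1*59^1  *  127^1 = - 9987689448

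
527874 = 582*907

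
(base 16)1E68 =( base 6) 100012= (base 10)7784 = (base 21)hde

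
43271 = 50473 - 7202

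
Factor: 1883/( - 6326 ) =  - 2^(  -  1)*7^1*269^1*3163^( - 1) 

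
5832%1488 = 1368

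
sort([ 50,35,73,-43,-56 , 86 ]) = [ - 56, -43 , 35, 50, 73 , 86]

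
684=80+604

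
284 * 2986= 848024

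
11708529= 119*98391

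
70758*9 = 636822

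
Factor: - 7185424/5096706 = -3592712/2548353=- 2^3*3^( - 1 )*17^1*659^(-1)* 1289^(  -  1 )*26417^1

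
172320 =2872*60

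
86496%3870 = 1356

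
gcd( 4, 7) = 1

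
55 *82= 4510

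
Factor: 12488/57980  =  2^1*5^( - 1 ) * 7^1*13^( - 1 )  =  14/65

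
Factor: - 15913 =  - 15913^1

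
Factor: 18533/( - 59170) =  - 2^(-1)*5^ (-1)*43^1*61^( - 1 )*97^(- 1)* 431^1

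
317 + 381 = 698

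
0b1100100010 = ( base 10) 802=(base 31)pr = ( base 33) oa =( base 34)nk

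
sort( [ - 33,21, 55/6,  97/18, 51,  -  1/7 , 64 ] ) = [ -33, - 1/7, 97/18,55/6,21,51,64 ]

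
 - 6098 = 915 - 7013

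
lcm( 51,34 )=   102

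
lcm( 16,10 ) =80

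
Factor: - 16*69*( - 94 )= 2^5 * 3^1*23^1*47^1= 103776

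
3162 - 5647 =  - 2485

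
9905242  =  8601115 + 1304127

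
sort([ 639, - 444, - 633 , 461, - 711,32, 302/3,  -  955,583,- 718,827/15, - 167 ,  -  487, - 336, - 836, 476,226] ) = [ - 955, - 836,  -  718, - 711,-633, - 487,-444, - 336 , - 167,32,827/15,302/3,226, 461,476, 583,639] 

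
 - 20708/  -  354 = 10354/177 = 58.50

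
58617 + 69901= 128518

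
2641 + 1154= 3795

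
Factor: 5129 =23^1*223^1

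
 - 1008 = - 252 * 4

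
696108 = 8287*84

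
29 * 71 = 2059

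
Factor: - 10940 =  - 2^2*5^1 * 547^1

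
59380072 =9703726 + 49676346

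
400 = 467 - 67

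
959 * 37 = 35483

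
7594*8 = 60752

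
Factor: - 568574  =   - 2^1 * 29^1*9803^1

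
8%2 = 0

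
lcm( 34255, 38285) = 650845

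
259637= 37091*7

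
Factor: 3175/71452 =2^( - 2 )*5^2*127^1*17863^(-1)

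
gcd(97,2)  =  1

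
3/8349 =1/2783= 0.00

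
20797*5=103985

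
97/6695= 97/6695 = 0.01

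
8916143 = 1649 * 5407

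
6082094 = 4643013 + 1439081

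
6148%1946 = 310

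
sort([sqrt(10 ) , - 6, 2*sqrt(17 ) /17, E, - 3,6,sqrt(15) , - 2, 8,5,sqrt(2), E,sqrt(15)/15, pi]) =[ - 6, - 3, - 2,sqrt(15 ) /15,2*sqrt(17 )/17,sqrt( 2 ), E,E, pi, sqrt(10), sqrt( 15 ),5,6, 8]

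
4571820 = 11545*396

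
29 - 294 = -265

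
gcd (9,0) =9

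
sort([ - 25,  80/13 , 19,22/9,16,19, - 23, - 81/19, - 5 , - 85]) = [-85, - 25, - 23, - 5, -81/19, 22/9, 80/13, 16, 19, 19]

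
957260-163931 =793329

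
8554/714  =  11 +50/51= 11.98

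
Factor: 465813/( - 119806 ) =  - 2^ ( - 1 )*3^2*37^( - 1)*73^1*709^1*1619^( - 1 )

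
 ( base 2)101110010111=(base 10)2967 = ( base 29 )3f9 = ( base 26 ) 4a3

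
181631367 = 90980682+90650685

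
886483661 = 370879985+515603676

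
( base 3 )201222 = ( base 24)MB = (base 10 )539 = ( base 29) ih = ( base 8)1033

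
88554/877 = 100 + 854/877= 100.97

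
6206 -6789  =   - 583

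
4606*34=156604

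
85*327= 27795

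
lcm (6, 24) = 24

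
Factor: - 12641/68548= -2^( - 2 )*12641^1* 17137^( - 1)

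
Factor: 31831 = 139^1 * 229^1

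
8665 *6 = 51990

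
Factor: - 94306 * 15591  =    -  1470324846 = -2^1*3^1*61^1*773^1*5197^1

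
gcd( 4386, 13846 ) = 86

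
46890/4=23445/2 = 11722.50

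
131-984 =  - 853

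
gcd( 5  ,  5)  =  5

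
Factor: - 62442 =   -  2^1*3^2*3469^1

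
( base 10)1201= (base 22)2AD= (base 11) 9A2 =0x4B1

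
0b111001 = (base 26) 25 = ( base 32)1p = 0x39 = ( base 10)57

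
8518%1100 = 818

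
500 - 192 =308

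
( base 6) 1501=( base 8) 615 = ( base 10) 397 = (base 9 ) 481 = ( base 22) i1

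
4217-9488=-5271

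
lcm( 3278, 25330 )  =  278630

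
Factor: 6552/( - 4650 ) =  - 2^2 * 3^1 * 5^ ( - 2 )*7^1*13^1 * 31^( - 1 ) =- 1092/775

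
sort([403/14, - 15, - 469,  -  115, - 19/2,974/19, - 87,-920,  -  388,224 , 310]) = [ - 920, - 469, - 388 , - 115, - 87 ,  -  15, - 19/2,403/14, 974/19, 224 , 310]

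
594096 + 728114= 1322210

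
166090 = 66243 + 99847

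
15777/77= 204  +  69/77 = 204.90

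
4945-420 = 4525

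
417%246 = 171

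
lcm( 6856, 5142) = 20568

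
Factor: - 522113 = -522113^1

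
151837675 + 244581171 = 396418846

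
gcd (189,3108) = 21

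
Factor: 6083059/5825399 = 17^1*19^1*37^1*509^1*5825399^( - 1)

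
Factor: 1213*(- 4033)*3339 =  - 16334484831 = - 3^2*7^1*37^1*53^1*109^1*1213^1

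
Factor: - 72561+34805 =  - 2^2 *9439^1 = - 37756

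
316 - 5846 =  - 5530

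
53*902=47806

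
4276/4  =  1069=1069.00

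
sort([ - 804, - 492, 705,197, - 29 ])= [ - 804, - 492, - 29,197,705]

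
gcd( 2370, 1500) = 30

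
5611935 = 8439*665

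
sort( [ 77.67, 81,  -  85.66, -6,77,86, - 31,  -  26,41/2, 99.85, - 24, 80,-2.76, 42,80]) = [ - 85.66,-31,  -  26, - 24,-6,  -  2.76,41/2,42,77, 77.67,80, 80, 81 , 86,99.85]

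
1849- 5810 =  - 3961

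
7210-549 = 6661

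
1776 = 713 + 1063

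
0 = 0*3421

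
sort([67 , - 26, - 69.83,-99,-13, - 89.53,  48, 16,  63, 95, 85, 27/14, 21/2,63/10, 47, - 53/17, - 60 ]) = [ - 99,-89.53, - 69.83, - 60, - 26, - 13, - 53/17,27/14,63/10, 21/2,16, 47,48,63, 67, 85, 95]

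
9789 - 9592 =197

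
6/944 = 3/472 = 0.01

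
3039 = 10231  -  7192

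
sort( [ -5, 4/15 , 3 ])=[ - 5,4/15, 3]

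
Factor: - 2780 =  - 2^2*5^1 * 139^1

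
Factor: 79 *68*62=2^3 * 17^1*31^1*79^1= 333064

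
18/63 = 2/7=0.29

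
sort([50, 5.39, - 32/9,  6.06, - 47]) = [- 47, - 32/9, 5.39,6.06,50]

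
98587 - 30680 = 67907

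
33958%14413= 5132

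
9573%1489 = 639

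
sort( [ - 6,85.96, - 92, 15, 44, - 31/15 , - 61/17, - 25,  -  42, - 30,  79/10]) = [ - 92, - 42 , - 30,-25, - 6, - 61/17, - 31/15,  79/10,15, 44,85.96 ]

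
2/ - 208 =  - 1/104 = - 0.01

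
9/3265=9/3265 = 0.00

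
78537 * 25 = 1963425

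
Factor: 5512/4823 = 2^3 * 7^( - 1 )= 8/7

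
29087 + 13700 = 42787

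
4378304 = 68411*64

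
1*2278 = 2278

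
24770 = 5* 4954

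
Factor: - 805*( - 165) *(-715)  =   - 3^1 * 5^3*7^1 * 11^2 * 13^1 * 23^1 = -94969875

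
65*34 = 2210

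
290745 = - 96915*(  -  3)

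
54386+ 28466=82852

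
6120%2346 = 1428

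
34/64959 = 34/64959 = 0.00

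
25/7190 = 5/1438 = 0.00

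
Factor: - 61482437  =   - 101^1 * 608737^1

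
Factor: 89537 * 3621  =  3^1*7^1 * 17^1 * 71^1 * 12791^1=324213477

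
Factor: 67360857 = 3^1*22453619^1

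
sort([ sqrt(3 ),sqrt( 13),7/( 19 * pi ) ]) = [7/(19*pi ), sqrt(3 ),sqrt(13)] 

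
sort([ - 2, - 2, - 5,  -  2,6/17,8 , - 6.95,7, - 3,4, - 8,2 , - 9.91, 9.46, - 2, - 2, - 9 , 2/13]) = [  -  9.91, - 9, - 8, - 6.95,-5, - 3,-2,-2, - 2, - 2, - 2, 2/13,6/17, 2,  4, 7,8, 9.46 ]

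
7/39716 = 7/39716  =  0.00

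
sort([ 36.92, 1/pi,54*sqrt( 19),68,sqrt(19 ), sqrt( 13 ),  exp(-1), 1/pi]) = [ 1/pi,1/pi,exp( - 1),sqrt ( 13),  sqrt (19), 36.92, 68 , 54*sqrt(19 )] 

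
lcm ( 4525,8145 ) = 40725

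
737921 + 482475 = 1220396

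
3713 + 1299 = 5012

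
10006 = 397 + 9609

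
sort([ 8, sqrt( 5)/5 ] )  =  [ sqrt(5)/5,  8]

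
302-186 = 116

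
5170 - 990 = 4180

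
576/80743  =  576/80743 = 0.01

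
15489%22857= 15489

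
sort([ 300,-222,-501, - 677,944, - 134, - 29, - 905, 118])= [ - 905, -677 , - 501,-222, - 134, - 29 , 118,300,944 ] 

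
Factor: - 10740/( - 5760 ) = 2^( - 5 )*  3^( - 1)*179^1 =179/96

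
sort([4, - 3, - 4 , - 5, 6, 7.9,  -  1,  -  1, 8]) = [ - 5, - 4, - 3,-1, - 1,4,6, 7.9 , 8]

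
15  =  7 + 8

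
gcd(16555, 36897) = 7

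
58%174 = 58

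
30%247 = 30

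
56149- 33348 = 22801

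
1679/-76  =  -1679/76  =  - 22.09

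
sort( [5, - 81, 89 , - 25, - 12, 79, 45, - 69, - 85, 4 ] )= [ - 85, - 81,-69, - 25, - 12,4, 5 , 45, 79,  89 ]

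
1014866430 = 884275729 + 130590701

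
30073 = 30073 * 1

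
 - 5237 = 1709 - 6946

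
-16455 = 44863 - 61318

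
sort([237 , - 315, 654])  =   [ - 315, 237,654 ]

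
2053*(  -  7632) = -15668496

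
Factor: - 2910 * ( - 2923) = 8505930= 2^1*3^1*5^1*37^1 * 79^1*97^1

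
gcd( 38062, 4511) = 1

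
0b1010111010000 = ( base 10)5584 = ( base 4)1113100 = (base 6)41504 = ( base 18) h44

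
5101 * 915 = 4667415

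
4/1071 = 4/1071 = 0.00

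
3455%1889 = 1566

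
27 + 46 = 73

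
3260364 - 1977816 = 1282548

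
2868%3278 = 2868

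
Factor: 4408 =2^3*19^1*29^1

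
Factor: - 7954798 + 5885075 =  - 2069723 = - 2069723^1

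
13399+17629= 31028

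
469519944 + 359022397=828542341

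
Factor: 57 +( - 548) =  - 491^1 = -491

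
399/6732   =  133/2244 = 0.06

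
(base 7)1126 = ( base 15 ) 1c7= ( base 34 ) c4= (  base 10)412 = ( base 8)634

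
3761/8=470 + 1/8 = 470.12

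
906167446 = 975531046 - 69363600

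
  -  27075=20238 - 47313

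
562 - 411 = 151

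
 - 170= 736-906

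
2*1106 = 2212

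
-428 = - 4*107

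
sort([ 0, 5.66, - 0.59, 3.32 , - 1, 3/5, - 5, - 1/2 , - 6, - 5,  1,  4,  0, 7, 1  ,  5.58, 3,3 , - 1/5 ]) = [ - 6, - 5, - 5, - 1, - 0.59  , - 1/2, - 1/5,0,  0,3/5, 1,  1,3,3, 3.32,4, 5.58, 5.66, 7 ] 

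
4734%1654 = 1426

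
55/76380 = 11/15276 =0.00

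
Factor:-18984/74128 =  - 2^(-1 )*3^1 *7^1 * 41^(-1) =- 21/82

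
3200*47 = 150400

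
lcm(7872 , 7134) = 228288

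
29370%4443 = 2712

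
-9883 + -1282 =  - 11165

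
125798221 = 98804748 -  - 26993473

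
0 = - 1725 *0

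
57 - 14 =43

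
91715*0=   0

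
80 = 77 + 3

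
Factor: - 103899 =-3^1 * 59^1*587^1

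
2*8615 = 17230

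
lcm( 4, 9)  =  36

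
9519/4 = 9519/4 = 2379.75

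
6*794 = 4764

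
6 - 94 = -88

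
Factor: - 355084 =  - 2^2*88771^1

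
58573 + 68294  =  126867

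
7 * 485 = 3395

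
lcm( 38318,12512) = 613088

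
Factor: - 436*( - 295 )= 128620 = 2^2 * 5^1*59^1 *109^1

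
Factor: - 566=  - 2^1*283^1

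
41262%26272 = 14990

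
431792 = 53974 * 8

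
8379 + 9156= 17535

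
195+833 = 1028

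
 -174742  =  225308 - 400050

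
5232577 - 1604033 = 3628544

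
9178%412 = 114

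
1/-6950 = - 1 + 6949/6950 = - 0.00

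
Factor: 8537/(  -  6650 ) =-2^( - 1)*5^( - 2)*7^( - 1 ) *19^( - 1)*8537^1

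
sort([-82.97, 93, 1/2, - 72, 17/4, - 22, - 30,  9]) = [- 82.97 , - 72, - 30, - 22, 1/2,17/4 , 9,93] 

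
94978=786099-691121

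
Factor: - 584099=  - 584099^1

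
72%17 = 4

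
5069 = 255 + 4814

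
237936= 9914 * 24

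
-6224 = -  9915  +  3691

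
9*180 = 1620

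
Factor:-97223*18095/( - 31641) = 3^(-1 )*5^1 * 7^2 * 11^1 * 17^1*19^1*43^1*47^1*53^( - 1 )*199^(- 1 ) = 1759250185/31641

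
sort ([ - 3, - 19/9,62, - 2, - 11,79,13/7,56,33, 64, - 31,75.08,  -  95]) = [ - 95, - 31,  -  11, - 3, - 19/9, - 2,13/7,33, 56,62,64,  75.08,79]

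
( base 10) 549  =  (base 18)1c9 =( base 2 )1000100101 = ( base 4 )20211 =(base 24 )ml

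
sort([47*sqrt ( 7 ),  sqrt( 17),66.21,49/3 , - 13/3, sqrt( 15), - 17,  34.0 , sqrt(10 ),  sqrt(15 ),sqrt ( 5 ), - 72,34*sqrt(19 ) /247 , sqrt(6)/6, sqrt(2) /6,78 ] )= [ - 72,  -  17, - 13/3, sqrt(2 )/6,sqrt(6 ) /6, 34*sqrt(19 )/247, sqrt (5 ),sqrt( 10),  sqrt(15),  sqrt ( 15 ), sqrt( 17 ),49/3,  34.0, 66.21 , 78,47*sqrt(7)]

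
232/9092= 58/2273 = 0.03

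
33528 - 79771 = -46243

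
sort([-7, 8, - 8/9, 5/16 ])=[- 7, - 8/9,5/16, 8 ]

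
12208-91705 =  - 79497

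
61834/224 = 30917/112= 276.04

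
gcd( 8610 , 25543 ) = 287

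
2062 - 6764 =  - 4702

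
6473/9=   6473/9 = 719.22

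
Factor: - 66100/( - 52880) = 5/4 = 2^( -2 )*5^1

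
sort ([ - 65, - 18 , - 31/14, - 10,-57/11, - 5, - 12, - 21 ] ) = [ - 65 ,-21, - 18, - 12, - 10 , - 57/11 , - 5 , - 31/14 ]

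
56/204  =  14/51 =0.27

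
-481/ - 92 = 5 + 21/92  =  5.23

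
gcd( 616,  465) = 1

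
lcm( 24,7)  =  168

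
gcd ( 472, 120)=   8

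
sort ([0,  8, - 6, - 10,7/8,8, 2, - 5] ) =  [ - 10, - 6, - 5,0, 7/8, 2,8,8 ]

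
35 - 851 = - 816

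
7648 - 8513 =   -  865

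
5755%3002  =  2753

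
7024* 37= 259888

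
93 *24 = 2232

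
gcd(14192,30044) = 4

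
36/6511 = 36/6511  =  0.01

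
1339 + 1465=2804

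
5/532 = 5/532 = 0.01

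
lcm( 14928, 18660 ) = 74640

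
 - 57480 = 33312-90792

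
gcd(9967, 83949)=1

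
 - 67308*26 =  - 1750008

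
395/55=7 + 2/11=7.18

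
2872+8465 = 11337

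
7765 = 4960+2805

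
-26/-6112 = 13/3056 = 0.00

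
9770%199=19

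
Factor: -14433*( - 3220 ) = 46474260 = 2^2*3^1 *5^1 * 7^1*17^1 * 23^1*283^1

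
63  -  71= -8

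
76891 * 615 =47287965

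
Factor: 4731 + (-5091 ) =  - 2^3*3^2*5^1 = - 360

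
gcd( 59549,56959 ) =7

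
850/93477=850/93477 = 0.01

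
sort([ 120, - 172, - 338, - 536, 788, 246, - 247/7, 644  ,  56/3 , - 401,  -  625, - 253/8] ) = [ - 625,- 536, - 401,-338, - 172, - 247/7, - 253/8,  56/3, 120, 246,  644, 788]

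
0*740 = 0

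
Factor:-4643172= - 2^2 *3^2*101^1*1277^1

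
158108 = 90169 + 67939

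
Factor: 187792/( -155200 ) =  - 2^( -2 )*5^(-2)*11^2 =- 121/100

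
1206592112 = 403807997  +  802784115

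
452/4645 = 452/4645 = 0.10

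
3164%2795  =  369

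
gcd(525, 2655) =15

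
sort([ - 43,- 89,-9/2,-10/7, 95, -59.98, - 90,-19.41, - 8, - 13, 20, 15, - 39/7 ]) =[ - 90,- 89,-59.98, - 43, - 19.41, -13,-8,  -  39/7, - 9/2, - 10/7, 15, 20, 95 ]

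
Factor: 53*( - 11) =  - 583 = - 11^1*53^1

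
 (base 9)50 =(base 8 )55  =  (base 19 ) 27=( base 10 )45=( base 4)231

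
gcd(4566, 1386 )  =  6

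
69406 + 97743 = 167149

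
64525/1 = 64525 = 64525.00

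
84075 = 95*885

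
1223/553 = 1223/553=2.21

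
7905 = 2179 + 5726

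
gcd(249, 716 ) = 1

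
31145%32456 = 31145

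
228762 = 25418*9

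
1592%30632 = 1592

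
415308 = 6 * 69218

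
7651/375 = 20 + 151/375 = 20.40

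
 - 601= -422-179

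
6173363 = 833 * 7411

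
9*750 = 6750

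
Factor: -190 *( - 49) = 2^1*5^1*7^2*19^1 = 9310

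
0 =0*216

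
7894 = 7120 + 774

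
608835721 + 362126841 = 970962562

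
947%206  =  123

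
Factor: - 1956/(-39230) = 2^1*3^1*5^( - 1)*163^1*3923^( - 1 ) = 978/19615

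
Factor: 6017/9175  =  5^( - 2 )*11^1*367^(-1 )*547^1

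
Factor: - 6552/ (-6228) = 2^1 * 7^1*13^1 * 173^ (-1 ) = 182/173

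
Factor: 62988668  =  2^2*179^1*87973^1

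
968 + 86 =1054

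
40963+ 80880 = 121843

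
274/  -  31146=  - 1 + 15436/15573 = - 0.01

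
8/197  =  8/197 = 0.04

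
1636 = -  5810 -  - 7446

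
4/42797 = 4/42797 = 0.00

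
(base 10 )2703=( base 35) 278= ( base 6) 20303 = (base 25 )483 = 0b101010001111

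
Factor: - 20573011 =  - 20573011^1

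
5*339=1695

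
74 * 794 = 58756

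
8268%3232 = 1804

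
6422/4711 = 1 + 1711/4711= 1.36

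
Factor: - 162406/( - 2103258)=81203/1051629 = 3^( -1)*23^ ( - 1 ) * 15241^( - 1)*81203^1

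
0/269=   0=0.00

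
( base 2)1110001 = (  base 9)135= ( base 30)3n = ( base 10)113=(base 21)58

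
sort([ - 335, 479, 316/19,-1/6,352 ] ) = [ - 335 , - 1/6, 316/19, 352,  479 ] 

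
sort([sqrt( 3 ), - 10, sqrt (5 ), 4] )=[ - 10, sqrt(3), sqrt ( 5 ), 4] 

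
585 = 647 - 62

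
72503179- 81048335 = -8545156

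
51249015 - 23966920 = 27282095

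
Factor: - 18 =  - 2^1*3^2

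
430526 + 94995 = 525521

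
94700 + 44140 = 138840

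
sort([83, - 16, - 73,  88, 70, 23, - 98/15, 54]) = [  -  73 , - 16, - 98/15,23,  54, 70, 83,88]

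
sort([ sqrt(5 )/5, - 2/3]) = [ - 2/3, sqrt( 5) /5]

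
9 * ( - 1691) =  - 15219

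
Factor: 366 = 2^1*3^1 * 61^1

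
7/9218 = 7/9218=0.00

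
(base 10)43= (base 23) 1k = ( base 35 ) 18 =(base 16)2B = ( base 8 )53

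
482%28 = 6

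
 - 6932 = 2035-8967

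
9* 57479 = 517311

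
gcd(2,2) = 2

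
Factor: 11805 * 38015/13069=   448767075/13069 = 3^1*5^2*7^( - 1 )*787^1*1867^(-1 )*7603^1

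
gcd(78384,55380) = 852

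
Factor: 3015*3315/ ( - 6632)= - 2^( - 3 )*3^3*5^2*13^1*17^1*67^1 *829^( - 1 ) = - 9994725/6632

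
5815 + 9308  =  15123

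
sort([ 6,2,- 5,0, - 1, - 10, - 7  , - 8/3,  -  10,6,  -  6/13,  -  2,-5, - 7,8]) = [ - 10, - 10, - 7 , - 7,- 5, - 5,  -  8/3,  -  2, - 1, - 6/13,0,2,  6,6,8]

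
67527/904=67527/904 = 74.70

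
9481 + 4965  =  14446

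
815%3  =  2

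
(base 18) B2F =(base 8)7037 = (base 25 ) 5jf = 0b111000011111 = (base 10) 3615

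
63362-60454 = 2908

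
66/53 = 66/53 = 1.25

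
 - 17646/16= - 8823/8 = - 1102.88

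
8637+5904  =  14541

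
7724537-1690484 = 6034053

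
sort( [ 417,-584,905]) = [ - 584, 417, 905 ] 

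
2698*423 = 1141254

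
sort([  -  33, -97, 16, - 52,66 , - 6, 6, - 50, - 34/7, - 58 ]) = [ - 97,-58, - 52, - 50,  -  33, - 6, - 34/7,  6, 16,66] 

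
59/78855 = 59/78855 = 0.00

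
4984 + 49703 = 54687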